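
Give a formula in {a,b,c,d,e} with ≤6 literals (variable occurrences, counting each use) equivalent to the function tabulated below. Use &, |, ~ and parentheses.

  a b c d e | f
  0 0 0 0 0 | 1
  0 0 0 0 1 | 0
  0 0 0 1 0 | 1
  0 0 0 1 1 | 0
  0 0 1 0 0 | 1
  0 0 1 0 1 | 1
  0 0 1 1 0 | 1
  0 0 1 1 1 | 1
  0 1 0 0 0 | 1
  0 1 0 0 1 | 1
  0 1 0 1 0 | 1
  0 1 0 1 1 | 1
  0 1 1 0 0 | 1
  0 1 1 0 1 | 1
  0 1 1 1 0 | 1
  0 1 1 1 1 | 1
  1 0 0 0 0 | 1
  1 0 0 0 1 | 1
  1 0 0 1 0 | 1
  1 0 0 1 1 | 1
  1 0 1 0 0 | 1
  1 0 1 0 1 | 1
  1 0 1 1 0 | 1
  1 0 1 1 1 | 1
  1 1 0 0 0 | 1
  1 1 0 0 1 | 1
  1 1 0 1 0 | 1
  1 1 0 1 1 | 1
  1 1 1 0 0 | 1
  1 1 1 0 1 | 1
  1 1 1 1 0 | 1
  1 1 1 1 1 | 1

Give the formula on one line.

((c | ~e) | (b | a))

  ~e = 10101010101010101010101010101010
  (c | ~e) = 10101111101011111010111110101111
  (b | a) = 00000000111111111111111111111111
  ((c | ~e) | (b | a)) = 10101111111111111111111111111111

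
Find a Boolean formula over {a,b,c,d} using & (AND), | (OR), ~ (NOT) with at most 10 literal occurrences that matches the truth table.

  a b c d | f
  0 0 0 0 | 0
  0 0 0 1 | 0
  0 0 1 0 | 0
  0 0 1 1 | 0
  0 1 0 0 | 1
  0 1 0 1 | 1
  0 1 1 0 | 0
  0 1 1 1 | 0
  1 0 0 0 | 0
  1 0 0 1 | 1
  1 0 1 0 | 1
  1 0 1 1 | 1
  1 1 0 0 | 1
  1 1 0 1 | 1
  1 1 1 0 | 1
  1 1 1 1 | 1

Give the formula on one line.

((((d | c) | (c | ~a)) & a) | ((~c | a) & b))

  (d | c) = 0111011101110111
  ~a = 1111111100000000
  (c | ~a) = 1111111100110011
  ((d | c) | (c | ~a)) = 1111111101110111
  (((d | c) | (c | ~a)) & a) = 0000000001110111
  ~c = 1100110011001100
  (~c | a) = 1100110011111111
  ((~c | a) & b) = 0000110000001111
  ((((d | c) | (c | ~a)) & a) | ((~c | a) & b)) = 0000110001111111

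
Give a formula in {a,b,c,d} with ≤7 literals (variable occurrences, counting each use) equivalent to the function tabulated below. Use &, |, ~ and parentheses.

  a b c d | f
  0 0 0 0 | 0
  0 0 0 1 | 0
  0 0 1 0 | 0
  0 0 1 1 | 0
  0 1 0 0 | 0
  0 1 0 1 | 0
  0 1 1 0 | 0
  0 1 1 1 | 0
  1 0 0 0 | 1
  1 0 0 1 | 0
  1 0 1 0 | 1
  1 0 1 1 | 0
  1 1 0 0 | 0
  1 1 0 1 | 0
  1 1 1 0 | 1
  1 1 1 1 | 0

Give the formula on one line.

((d | a) & (~d & (c | ~b)))

  (d | a) = 0101010111111111
  ~d = 1010101010101010
  ~b = 1111000011110000
  (c | ~b) = 1111001111110011
  (~d & (c | ~b)) = 1010001010100010
  ((d | a) & (~d & (c | ~b))) = 0000000010100010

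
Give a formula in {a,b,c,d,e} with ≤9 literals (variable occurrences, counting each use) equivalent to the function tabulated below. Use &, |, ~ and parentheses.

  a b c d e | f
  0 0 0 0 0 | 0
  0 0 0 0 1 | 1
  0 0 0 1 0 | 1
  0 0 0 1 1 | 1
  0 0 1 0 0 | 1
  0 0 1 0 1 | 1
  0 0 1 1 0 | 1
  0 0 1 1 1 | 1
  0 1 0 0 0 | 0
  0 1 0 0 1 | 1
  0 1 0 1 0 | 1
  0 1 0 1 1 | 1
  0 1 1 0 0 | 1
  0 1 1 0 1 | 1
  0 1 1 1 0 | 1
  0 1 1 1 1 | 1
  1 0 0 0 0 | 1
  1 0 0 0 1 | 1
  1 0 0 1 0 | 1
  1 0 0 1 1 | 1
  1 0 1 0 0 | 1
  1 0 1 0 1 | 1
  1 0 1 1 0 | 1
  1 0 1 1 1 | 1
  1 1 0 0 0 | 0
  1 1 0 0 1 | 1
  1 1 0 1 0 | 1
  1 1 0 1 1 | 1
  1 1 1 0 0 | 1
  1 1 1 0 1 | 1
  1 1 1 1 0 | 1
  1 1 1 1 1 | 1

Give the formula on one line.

((d | c) | ((e | d) | (~b & a)))

  (d | c) = 00111111001111110011111100111111
  (e | d) = 01110111011101110111011101110111
  ~b = 11111111000000001111111100000000
  (~b & a) = 00000000000000001111111100000000
  ((e | d) | (~b & a)) = 01110111011101111111111101110111
  ((d | c) | ((e | d) | (~b & a))) = 01111111011111111111111101111111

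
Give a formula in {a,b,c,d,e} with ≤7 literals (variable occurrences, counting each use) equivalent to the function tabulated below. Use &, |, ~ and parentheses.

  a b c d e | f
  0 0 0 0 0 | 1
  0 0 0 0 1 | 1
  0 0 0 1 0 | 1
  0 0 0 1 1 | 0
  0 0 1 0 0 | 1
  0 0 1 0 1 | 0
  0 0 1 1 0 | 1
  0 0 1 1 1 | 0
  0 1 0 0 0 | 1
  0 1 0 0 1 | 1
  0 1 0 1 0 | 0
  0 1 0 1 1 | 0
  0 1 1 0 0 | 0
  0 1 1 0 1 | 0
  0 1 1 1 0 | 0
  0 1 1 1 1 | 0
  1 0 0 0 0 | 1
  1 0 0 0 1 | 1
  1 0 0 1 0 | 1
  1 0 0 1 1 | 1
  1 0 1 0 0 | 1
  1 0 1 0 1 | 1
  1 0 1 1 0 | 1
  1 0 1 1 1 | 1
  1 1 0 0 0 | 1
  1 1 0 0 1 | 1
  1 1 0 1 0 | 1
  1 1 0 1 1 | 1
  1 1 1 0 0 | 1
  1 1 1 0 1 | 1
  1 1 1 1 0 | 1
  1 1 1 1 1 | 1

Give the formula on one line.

(((~e & (a | ~b)) | a) | (~d & (~a & ~c)))

  ~e = 10101010101010101010101010101010
  ~b = 11111111000000001111111100000000
  (a | ~b) = 11111111000000001111111111111111
  (~e & (a | ~b)) = 10101010000000001010101010101010
  ((~e & (a | ~b)) | a) = 10101010000000001111111111111111
  ~d = 11001100110011001100110011001100
  ~a = 11111111111111110000000000000000
  ~c = 11110000111100001111000011110000
  (~a & ~c) = 11110000111100000000000000000000
  (~d & (~a & ~c)) = 11000000110000000000000000000000
  (((~e & (a | ~b)) | a) | (~d & (~a & ~c))) = 11101010110000001111111111111111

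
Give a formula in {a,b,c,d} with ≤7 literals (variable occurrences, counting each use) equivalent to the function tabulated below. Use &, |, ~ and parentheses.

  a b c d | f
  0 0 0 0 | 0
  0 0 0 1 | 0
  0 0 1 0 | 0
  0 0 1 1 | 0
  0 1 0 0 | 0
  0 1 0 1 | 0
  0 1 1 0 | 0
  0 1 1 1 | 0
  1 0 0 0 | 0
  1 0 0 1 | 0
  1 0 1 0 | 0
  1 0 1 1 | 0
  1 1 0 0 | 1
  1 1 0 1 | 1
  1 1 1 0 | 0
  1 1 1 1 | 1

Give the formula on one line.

  ~b = 1111000011110000
  (a | ~b) = 1111000011111111
  ~a = 1111111100000000
  ((a | ~b) & ~a) = 1111000000000000
  ~c = 1100110011001100
  (((a | ~b) & ~a) | ~c) = 1111110011001100
  ((((a | ~b) & ~a) | ~c) | d) = 1111110111011101
  (a & ((((a | ~b) & ~a) | ~c) | d)) = 0000000011011101
  ((a & ((((a | ~b) & ~a) | ~c) | d)) & b) = 0000000000001101

((a & ((((a | ~b) & ~a) | ~c) | d)) & b)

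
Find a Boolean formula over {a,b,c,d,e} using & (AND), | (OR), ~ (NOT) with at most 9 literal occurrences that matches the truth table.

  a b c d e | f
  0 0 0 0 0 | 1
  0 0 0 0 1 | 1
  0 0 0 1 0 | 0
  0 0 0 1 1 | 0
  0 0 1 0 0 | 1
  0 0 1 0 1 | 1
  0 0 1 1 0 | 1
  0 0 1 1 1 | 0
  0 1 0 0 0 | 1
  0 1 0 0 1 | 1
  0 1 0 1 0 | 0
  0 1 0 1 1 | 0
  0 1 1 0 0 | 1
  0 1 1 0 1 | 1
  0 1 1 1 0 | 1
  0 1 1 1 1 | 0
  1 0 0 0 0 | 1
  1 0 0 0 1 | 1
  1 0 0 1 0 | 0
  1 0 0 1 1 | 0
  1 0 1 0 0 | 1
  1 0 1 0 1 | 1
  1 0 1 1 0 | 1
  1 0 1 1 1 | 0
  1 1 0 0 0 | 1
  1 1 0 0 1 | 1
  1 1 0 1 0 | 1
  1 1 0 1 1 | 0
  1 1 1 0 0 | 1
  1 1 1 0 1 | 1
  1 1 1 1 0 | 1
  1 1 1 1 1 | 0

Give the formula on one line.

(~d | ((c | a) & ((~a | (b | c)) & ~e)))

  ~d = 11001100110011001100110011001100
  (c | a) = 00001111000011111111111111111111
  ~a = 11111111111111110000000000000000
  (b | c) = 00001111111111110000111111111111
  (~a | (b | c)) = 11111111111111110000111111111111
  ~e = 10101010101010101010101010101010
  ((~a | (b | c)) & ~e) = 10101010101010100000101010101010
  ((c | a) & ((~a | (b | c)) & ~e)) = 00001010000010100000101010101010
  (~d | ((c | a) & ((~a | (b | c)) & ~e))) = 11001110110011101100111011101110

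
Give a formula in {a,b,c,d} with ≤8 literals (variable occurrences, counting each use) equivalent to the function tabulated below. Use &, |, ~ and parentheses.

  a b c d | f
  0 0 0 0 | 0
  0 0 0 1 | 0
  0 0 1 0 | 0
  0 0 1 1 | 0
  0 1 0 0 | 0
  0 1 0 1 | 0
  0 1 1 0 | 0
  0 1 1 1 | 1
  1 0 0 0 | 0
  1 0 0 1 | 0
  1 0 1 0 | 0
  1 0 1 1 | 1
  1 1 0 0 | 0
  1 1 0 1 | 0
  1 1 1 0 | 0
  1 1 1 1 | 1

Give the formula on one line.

  (d & a) = 0000000001010101
  ((d & a) | b) = 0000111101011111
  ~b = 1111000011110000
  (~b | d) = 1111010111110101
  (c & (~b | d)) = 0011000100110001
  (a | b) = 0000111111111111
  ((c & (~b | d)) & (a | b)) = 0000000100110001
  (((d & a) | b) & ((c & (~b | d)) & (a | b))) = 0000000100010001

(((d & a) | b) & ((c & (~b | d)) & (a | b)))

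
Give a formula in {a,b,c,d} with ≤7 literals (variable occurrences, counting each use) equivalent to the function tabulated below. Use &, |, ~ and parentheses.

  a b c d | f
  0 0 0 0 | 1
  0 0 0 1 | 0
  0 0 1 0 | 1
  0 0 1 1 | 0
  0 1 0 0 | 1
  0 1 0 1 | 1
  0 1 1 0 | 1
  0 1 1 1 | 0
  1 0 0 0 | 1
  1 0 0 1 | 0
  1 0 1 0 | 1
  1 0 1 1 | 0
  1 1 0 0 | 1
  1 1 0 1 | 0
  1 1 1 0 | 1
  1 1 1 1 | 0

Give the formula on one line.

((~c & ((d & ~a) & b)) | ~d)

  ~c = 1100110011001100
  ~a = 1111111100000000
  (d & ~a) = 0101010100000000
  ((d & ~a) & b) = 0000010100000000
  (~c & ((d & ~a) & b)) = 0000010000000000
  ~d = 1010101010101010
  ((~c & ((d & ~a) & b)) | ~d) = 1010111010101010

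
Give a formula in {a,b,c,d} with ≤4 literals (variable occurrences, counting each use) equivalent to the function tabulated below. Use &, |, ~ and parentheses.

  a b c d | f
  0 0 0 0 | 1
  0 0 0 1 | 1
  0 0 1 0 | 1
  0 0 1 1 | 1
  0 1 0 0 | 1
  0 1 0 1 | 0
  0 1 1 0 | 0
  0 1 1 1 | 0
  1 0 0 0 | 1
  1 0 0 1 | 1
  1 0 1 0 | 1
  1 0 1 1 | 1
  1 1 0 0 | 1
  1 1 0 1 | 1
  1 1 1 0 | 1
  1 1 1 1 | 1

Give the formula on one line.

((~d & ~c) | (a | ~b))

  ~d = 1010101010101010
  ~c = 1100110011001100
  (~d & ~c) = 1000100010001000
  ~b = 1111000011110000
  (a | ~b) = 1111000011111111
  ((~d & ~c) | (a | ~b)) = 1111100011111111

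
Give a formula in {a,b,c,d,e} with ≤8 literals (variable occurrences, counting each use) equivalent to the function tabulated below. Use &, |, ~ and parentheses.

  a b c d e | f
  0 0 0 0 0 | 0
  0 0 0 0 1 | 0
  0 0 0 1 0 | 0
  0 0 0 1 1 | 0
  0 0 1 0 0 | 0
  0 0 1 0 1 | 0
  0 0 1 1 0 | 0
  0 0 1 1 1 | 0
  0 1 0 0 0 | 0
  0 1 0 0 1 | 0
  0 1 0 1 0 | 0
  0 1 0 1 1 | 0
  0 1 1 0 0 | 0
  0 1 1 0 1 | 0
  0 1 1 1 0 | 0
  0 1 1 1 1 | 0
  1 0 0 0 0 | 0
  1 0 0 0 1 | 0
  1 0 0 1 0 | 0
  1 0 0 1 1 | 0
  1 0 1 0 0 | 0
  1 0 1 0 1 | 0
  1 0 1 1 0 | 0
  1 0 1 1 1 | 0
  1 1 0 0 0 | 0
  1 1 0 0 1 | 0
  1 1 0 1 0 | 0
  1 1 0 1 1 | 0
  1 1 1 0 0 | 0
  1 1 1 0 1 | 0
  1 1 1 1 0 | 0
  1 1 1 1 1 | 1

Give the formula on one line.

(((d & b) & (a & e)) & c)

  (d & b) = 00000000001100110000000000110011
  (a & e) = 00000000000000000101010101010101
  ((d & b) & (a & e)) = 00000000000000000000000000010001
  (((d & b) & (a & e)) & c) = 00000000000000000000000000000001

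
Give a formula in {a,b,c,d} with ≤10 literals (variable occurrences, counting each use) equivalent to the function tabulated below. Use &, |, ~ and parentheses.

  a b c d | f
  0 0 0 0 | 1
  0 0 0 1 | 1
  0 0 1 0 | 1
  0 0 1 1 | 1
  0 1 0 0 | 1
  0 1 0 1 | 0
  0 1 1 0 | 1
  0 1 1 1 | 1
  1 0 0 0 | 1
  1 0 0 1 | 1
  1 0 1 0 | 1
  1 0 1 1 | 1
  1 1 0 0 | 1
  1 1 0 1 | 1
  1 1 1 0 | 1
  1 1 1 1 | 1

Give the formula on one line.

(((((b & d) & c) | ~d) | c) | (a | ~b))

  (b & d) = 0000010100000101
  ((b & d) & c) = 0000000100000001
  ~d = 1010101010101010
  (((b & d) & c) | ~d) = 1010101110101011
  ((((b & d) & c) | ~d) | c) = 1011101110111011
  ~b = 1111000011110000
  (a | ~b) = 1111000011111111
  (((((b & d) & c) | ~d) | c) | (a | ~b)) = 1111101111111111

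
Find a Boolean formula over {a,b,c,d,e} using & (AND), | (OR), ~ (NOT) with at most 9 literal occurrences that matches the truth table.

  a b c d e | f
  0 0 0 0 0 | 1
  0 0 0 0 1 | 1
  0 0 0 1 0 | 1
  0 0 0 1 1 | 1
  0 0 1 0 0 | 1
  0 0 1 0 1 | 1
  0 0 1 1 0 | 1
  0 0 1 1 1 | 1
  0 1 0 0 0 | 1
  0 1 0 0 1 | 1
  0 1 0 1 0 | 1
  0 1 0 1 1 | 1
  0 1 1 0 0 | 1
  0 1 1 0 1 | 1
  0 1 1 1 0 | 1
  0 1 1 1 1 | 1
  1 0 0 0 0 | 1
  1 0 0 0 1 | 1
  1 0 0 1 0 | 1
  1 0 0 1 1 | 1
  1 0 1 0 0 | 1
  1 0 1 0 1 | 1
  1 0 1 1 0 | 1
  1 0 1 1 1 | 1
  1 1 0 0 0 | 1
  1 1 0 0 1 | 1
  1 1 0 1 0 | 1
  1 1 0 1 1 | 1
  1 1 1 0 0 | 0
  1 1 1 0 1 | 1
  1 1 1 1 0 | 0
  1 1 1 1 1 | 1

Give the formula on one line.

(((~c & ((~c | a) & ~b)) | ~a) | ((~e & ~c) | (e | ~b)))

  ~c = 11110000111100001111000011110000
  (~c | a) = 11110000111100001111111111111111
  ~b = 11111111000000001111111100000000
  ((~c | a) & ~b) = 11110000000000001111111100000000
  (~c & ((~c | a) & ~b)) = 11110000000000001111000000000000
  ~a = 11111111111111110000000000000000
  ((~c & ((~c | a) & ~b)) | ~a) = 11111111111111111111000000000000
  ~e = 10101010101010101010101010101010
  (~e & ~c) = 10100000101000001010000010100000
  (e | ~b) = 11111111010101011111111101010101
  ((~e & ~c) | (e | ~b)) = 11111111111101011111111111110101
  (((~c & ((~c | a) & ~b)) | ~a) | ((~e & ~c) | (e | ~b))) = 11111111111111111111111111110101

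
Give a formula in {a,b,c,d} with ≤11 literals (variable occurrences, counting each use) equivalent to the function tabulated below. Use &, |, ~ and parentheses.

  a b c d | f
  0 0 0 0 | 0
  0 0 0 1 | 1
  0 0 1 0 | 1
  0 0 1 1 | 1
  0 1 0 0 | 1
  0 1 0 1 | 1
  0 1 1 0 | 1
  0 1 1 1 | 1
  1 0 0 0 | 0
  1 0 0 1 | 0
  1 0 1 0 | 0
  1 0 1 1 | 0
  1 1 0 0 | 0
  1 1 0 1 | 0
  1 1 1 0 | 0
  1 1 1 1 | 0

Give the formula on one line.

(~a & (b | ((c & (~c | (~b | d))) | (~c & d))))

  ~a = 1111111100000000
  ~c = 1100110011001100
  ~b = 1111000011110000
  (~b | d) = 1111010111110101
  (~c | (~b | d)) = 1111110111111101
  (c & (~c | (~b | d))) = 0011000100110001
  (~c & d) = 0100010001000100
  ((c & (~c | (~b | d))) | (~c & d)) = 0111010101110101
  (b | ((c & (~c | (~b | d))) | (~c & d))) = 0111111101111111
  (~a & (b | ((c & (~c | (~b | d))) | (~c & d)))) = 0111111100000000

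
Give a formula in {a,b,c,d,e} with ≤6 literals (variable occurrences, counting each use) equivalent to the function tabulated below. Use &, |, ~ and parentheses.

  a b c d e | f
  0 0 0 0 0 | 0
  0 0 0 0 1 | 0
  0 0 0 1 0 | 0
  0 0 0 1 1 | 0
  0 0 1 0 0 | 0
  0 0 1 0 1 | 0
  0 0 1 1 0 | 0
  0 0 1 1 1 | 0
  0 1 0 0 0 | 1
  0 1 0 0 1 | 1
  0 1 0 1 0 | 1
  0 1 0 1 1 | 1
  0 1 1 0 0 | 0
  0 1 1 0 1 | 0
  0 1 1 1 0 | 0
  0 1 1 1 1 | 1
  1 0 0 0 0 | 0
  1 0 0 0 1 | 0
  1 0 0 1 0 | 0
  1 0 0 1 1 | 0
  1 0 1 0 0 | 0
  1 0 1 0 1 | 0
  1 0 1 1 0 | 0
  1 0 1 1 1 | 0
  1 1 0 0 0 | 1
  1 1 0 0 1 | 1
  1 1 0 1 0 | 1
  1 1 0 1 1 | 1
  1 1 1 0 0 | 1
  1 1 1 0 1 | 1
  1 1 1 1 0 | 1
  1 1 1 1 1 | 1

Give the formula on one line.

(((~c | a) | ((e & d) | ~b)) & b)

  ~c = 11110000111100001111000011110000
  (~c | a) = 11110000111100001111111111111111
  (e & d) = 00010001000100010001000100010001
  ~b = 11111111000000001111111100000000
  ((e & d) | ~b) = 11111111000100011111111100010001
  ((~c | a) | ((e & d) | ~b)) = 11111111111100011111111111111111
  (((~c | a) | ((e & d) | ~b)) & b) = 00000000111100010000000011111111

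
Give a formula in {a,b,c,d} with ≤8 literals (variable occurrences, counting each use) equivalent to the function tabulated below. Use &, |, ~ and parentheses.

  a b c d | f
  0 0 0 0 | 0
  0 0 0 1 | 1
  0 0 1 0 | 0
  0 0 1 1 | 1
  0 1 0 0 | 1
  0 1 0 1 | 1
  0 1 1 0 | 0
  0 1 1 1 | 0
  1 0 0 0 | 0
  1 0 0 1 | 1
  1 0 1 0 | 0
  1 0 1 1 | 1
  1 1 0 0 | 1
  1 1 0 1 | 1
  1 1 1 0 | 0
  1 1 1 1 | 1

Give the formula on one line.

  ~b = 1111000011110000
  (~b | a) = 1111000011111111
  ((~b | a) & d) = 0101000001010101
  ~c = 1100110011001100
  (a & c) = 0000000000110011
  (d & (a & c)) = 0000000000010001
  (~c | (d & (a & c))) = 1100110011011101
  (b & (~c | (d & (a & c)))) = 0000110000001101
  (((~b | a) & d) | (b & (~c | (d & (a & c))))) = 0101110001011101

(((~b | a) & d) | (b & (~c | (d & (a & c)))))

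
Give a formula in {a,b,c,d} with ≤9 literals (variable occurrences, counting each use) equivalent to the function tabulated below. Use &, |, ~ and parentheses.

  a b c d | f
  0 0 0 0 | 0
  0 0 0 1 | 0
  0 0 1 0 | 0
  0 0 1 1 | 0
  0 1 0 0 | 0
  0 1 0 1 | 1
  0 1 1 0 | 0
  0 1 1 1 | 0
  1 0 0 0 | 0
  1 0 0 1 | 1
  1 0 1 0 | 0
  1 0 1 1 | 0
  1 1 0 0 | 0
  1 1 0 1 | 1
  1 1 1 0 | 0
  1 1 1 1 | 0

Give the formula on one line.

  ~a = 1111111100000000
  (~a | c) = 1111111100110011
  ~b = 1111000011110000
  ((~a | c) & ~b) = 1111000000110000
  (d | ((~a | c) & ~b)) = 1111010101110101
  ((d | ((~a | c) & ~b)) | c) = 1111011101110111
  (a | b) = 0000111111111111
  ~c = 1100110011001100
  ((a | b) & ~c) = 0000110011001100
  (((d | ((~a | c) & ~b)) | c) & ((a | b) & ~c)) = 0000010001000100

(((d | ((~a | c) & ~b)) | c) & ((a | b) & ~c))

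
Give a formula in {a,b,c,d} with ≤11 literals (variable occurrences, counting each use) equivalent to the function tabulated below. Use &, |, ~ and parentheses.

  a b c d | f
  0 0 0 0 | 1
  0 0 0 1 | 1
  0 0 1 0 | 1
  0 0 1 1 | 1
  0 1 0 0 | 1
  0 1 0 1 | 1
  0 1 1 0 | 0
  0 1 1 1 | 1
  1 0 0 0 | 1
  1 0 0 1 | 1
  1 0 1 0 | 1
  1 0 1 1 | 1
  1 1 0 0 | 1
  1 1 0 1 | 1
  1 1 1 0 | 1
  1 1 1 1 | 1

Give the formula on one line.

  ~d = 1010101010101010
  ~b = 1111000011110000
  (~d & ~b) = 1010000010100000
  ~c = 1100110011001100
  ((~d & ~b) | ~c) = 1110110011101100
  (d | ((~d & ~b) | ~c)) = 1111110111111101
  ~a = 1111111100000000
  (c | d) = 0111011101110111
  (~a | (c | d)) = 1111111101110111
  ((~a | (c | d)) & a) = 0000000001110111
  ((d | ((~d & ~b) | ~c)) | ((~a | (c | d)) & a)) = 1111110111111111

((d | ((~d & ~b) | ~c)) | ((~a | (c | d)) & a))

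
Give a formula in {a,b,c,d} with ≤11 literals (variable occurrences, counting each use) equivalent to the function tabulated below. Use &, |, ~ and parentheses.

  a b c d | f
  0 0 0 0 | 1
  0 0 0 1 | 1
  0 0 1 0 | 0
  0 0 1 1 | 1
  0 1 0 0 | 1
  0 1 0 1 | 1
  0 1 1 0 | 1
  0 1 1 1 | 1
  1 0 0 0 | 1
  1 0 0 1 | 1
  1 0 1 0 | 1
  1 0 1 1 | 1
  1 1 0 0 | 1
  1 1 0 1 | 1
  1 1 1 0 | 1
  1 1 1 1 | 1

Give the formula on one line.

  ~c = 1100110011001100
  (b | ~c) = 1100111111001111
  ~a = 1111111100000000
  ~d = 1010101010101010
  (b & d) = 0000010100000101
  (~d | (b & d)) = 1010111110101111
  (~a | (~d | (b & d))) = 1111111110101111
  ((b | ~c) & (~a | (~d | (b & d)))) = 1100111110001111
  (a | d) = 0101010111111111
  (~c | (a | d)) = 1101110111111111
  (((b | ~c) & (~a | (~d | (b & d)))) | (~c | (a | d))) = 1101111111111111

(((b | ~c) & (~a | (~d | (b & d)))) | (~c | (a | d)))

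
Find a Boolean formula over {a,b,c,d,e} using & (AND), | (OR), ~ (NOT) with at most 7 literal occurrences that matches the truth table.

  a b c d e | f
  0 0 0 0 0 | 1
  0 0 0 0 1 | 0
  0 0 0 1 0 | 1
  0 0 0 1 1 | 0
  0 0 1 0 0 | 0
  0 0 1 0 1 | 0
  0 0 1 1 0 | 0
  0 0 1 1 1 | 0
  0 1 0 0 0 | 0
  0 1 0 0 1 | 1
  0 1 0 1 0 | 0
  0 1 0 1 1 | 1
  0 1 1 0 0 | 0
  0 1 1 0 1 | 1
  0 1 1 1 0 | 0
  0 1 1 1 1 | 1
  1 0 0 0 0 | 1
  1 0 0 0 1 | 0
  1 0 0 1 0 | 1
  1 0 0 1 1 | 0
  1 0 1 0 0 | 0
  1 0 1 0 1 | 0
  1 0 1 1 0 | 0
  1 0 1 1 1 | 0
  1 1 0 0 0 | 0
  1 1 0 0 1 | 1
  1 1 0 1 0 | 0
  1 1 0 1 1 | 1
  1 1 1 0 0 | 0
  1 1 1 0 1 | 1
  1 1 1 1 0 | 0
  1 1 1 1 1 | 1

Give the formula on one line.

  ~c = 11110000111100001111000011110000
  ~e = 10101010101010101010101010101010
  (~c & ~e) = 10100000101000001010000010100000
  ~b = 11111111000000001111111100000000
  ((~c & ~e) & ~b) = 10100000000000001010000000000000
  (e & b) = 00000000010101010000000001010101
  (((~c & ~e) & ~b) | (e & b)) = 10100000010101011010000001010101

(((~c & ~e) & ~b) | (e & b))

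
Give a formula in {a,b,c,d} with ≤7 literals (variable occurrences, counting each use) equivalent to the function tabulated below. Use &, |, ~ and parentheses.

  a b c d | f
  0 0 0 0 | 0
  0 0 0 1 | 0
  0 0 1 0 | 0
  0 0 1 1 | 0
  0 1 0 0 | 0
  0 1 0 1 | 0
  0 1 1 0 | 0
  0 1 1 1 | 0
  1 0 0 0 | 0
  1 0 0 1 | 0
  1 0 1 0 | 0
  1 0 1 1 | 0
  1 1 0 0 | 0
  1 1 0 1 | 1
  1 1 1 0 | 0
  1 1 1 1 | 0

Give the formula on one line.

((b & a) & (~c & (((b | ~c) & d) | ~a)))

  (b & a) = 0000000000001111
  ~c = 1100110011001100
  (b | ~c) = 1100111111001111
  ((b | ~c) & d) = 0100010101000101
  ~a = 1111111100000000
  (((b | ~c) & d) | ~a) = 1111111101000101
  (~c & (((b | ~c) & d) | ~a)) = 1100110001000100
  ((b & a) & (~c & (((b | ~c) & d) | ~a))) = 0000000000000100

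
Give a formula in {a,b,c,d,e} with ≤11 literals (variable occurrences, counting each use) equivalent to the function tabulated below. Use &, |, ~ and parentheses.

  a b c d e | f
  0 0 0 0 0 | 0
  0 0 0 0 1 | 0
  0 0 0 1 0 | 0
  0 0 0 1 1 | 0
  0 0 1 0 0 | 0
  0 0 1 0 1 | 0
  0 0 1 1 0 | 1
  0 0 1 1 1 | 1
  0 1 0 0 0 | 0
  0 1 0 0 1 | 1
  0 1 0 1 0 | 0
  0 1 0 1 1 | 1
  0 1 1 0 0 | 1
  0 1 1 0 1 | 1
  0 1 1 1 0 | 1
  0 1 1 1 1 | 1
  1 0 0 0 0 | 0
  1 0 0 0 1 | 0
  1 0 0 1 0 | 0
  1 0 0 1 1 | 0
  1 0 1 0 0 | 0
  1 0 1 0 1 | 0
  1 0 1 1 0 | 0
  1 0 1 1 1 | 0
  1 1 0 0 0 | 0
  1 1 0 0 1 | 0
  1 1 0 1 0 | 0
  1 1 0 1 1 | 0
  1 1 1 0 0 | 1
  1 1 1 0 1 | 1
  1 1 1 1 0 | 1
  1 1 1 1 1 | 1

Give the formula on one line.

((c | (e & b)) & (((b & c) | ~a) & (a | (b | d))))

  (e & b) = 00000000010101010000000001010101
  (c | (e & b)) = 00001111010111110000111101011111
  (b & c) = 00000000000011110000000000001111
  ~a = 11111111111111110000000000000000
  ((b & c) | ~a) = 11111111111111110000000000001111
  (b | d) = 00110011111111110011001111111111
  (a | (b | d)) = 00110011111111111111111111111111
  (((b & c) | ~a) & (a | (b | d))) = 00110011111111110000000000001111
  ((c | (e & b)) & (((b & c) | ~a) & (a | (b | d)))) = 00000011010111110000000000001111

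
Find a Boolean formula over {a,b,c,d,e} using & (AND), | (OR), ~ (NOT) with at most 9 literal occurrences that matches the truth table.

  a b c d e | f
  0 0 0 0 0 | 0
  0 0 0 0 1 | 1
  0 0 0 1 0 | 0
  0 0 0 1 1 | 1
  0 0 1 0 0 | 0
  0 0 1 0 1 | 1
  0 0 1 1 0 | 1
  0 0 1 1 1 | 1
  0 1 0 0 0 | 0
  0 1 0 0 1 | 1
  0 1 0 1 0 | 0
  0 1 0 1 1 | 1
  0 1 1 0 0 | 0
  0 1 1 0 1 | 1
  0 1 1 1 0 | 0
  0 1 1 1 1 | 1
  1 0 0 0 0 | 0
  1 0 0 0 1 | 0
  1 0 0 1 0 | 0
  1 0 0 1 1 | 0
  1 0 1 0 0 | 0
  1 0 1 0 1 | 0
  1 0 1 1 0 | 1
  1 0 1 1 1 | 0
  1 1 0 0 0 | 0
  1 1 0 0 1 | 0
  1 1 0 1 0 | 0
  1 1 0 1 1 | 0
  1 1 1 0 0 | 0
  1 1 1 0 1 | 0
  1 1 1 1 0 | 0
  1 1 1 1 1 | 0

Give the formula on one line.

((~a & e) | ((~b | ~d) & (((a | c) & (d & ~e)) & c)))

  ~a = 11111111111111110000000000000000
  (~a & e) = 01010101010101010000000000000000
  ~b = 11111111000000001111111100000000
  ~d = 11001100110011001100110011001100
  (~b | ~d) = 11111111110011001111111111001100
  (a | c) = 00001111000011111111111111111111
  ~e = 10101010101010101010101010101010
  (d & ~e) = 00100010001000100010001000100010
  ((a | c) & (d & ~e)) = 00000010000000100010001000100010
  (((a | c) & (d & ~e)) & c) = 00000010000000100000001000000010
  ((~b | ~d) & (((a | c) & (d & ~e)) & c)) = 00000010000000000000001000000000
  ((~a & e) | ((~b | ~d) & (((a | c) & (d & ~e)) & c))) = 01010111010101010000001000000000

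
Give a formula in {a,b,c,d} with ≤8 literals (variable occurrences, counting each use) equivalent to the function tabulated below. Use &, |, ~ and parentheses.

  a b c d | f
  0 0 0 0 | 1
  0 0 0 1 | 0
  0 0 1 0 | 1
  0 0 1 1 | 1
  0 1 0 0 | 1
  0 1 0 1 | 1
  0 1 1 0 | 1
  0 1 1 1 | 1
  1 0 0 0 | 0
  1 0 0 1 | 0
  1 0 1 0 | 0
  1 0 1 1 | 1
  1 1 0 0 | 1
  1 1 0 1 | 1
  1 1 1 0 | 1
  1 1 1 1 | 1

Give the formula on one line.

  ~b = 1111000011110000
  (~b | d) = 1111010111110101
  ~a = 1111111100000000
  (~a | d) = 1111111101010101
  ~d = 1010101010101010
  (~d | c) = 1011101110111011
  ((~a | d) & (~d | c)) = 1011101100010001
  ((~b | d) & ((~a | d) & (~d | c))) = 1011000100010001
  (((~b | d) & ((~a | d) & (~d | c))) | b) = 1011111100011111

(((~b | d) & ((~a | d) & (~d | c))) | b)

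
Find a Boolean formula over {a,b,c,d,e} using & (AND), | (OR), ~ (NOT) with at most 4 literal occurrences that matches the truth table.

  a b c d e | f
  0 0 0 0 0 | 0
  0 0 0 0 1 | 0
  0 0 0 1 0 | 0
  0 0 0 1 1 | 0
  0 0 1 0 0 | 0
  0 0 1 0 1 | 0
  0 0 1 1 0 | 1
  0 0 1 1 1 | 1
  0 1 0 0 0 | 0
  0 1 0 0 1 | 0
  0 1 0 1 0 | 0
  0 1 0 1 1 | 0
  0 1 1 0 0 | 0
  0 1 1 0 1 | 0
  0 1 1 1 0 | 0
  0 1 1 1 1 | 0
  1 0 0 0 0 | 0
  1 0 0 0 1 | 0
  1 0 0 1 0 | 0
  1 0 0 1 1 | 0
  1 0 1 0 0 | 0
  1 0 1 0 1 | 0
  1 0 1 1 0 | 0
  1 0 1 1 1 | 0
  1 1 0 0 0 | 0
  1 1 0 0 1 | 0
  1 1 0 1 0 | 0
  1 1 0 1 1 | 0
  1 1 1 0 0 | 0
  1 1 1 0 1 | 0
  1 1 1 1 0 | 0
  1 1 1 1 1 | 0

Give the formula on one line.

  ~b = 11111111000000001111111100000000
  ~a = 11111111111111110000000000000000
  (~b & ~a) = 11111111000000000000000000000000
  ((~b & ~a) & c) = 00001111000000000000000000000000
  (d & ((~b & ~a) & c)) = 00000011000000000000000000000000

(d & ((~b & ~a) & c))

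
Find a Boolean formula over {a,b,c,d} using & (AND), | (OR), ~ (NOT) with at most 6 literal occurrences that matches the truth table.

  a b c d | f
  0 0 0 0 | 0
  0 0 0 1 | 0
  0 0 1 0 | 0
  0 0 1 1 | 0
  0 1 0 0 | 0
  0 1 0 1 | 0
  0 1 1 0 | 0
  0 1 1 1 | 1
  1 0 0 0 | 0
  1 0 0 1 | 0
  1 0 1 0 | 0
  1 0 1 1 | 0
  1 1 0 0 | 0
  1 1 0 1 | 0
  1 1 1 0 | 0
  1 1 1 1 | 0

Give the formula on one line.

((c & (b & ~a)) & d)

  ~a = 1111111100000000
  (b & ~a) = 0000111100000000
  (c & (b & ~a)) = 0000001100000000
  ((c & (b & ~a)) & d) = 0000000100000000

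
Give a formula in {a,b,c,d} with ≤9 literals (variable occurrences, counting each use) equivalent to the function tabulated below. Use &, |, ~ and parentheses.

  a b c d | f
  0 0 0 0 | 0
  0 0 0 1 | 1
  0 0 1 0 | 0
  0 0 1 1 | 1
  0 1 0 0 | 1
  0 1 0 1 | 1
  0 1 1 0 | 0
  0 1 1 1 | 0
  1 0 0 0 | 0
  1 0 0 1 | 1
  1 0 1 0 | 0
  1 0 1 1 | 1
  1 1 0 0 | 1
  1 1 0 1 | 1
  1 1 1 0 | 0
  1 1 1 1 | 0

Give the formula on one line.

  ~b = 1111000011110000
  (d & ~b) = 0101000001010000
  ~c = 1100110011001100
  (b & ~c) = 0000110000001100
  ((b & ~c) | ~b) = 1111110011111100
  (b & ((b & ~c) | ~b)) = 0000110000001100
  ((d & ~b) | (b & ((b & ~c) | ~b))) = 0101110001011100

((d & ~b) | (b & ((b & ~c) | ~b)))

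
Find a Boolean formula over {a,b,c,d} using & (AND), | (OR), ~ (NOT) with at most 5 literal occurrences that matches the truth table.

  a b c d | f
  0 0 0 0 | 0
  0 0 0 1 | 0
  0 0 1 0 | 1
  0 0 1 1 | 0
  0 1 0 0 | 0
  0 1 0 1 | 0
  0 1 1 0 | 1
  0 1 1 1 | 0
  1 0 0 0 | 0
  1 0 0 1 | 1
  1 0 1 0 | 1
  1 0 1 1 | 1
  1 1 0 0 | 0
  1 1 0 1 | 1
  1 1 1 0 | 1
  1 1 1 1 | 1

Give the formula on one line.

((d & a) | ((c | d) & ~d))

  (d & a) = 0000000001010101
  (c | d) = 0111011101110111
  ~d = 1010101010101010
  ((c | d) & ~d) = 0010001000100010
  ((d & a) | ((c | d) & ~d)) = 0010001001110111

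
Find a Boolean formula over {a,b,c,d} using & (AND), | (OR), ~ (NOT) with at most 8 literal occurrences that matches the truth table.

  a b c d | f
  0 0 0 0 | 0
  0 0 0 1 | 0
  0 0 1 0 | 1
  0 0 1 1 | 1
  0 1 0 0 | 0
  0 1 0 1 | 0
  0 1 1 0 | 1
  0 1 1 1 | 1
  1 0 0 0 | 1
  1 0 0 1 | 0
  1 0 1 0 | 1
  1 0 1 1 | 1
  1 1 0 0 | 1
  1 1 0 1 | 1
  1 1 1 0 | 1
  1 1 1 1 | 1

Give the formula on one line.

  (a | d) = 0101010111111111
  ~d = 1010101010101010
  ((a | d) & ~d) = 0000000010101010
  (((a | d) & ~d) | c) = 0011001110111011
  (b & a) = 0000000000001111
  ((((a | d) & ~d) | c) | (b & a)) = 0011001110111111

((((a | d) & ~d) | c) | (b & a))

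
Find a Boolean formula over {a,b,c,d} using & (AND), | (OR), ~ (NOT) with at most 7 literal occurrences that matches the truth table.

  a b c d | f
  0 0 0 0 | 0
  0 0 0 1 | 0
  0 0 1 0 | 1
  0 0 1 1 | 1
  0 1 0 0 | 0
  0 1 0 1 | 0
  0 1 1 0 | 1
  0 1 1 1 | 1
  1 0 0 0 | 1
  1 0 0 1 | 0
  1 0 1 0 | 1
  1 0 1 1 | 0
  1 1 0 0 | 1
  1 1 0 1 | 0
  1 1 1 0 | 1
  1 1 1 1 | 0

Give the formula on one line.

  ~d = 1010101010101010
  (a & ~d) = 0000000010101010
  ~a = 1111111100000000
  (~a & c) = 0011001100000000
  ((a & ~d) | (~a & c)) = 0011001110101010

((a & ~d) | (~a & c))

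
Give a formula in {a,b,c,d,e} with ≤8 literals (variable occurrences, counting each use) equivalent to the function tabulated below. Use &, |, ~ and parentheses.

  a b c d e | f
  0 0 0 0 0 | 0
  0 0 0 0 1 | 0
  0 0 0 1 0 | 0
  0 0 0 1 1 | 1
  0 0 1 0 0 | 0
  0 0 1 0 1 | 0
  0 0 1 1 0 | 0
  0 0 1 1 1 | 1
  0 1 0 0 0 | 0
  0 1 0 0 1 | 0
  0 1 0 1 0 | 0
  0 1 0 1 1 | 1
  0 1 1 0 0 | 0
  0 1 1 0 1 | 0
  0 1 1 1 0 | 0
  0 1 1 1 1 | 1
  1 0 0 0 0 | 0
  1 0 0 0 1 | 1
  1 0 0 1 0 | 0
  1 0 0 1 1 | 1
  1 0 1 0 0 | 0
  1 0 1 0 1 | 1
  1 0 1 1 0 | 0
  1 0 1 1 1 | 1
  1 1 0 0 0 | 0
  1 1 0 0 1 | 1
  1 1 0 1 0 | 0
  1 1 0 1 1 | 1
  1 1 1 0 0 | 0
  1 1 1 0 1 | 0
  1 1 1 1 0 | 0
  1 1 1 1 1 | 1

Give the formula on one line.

  (d | a) = 00110011001100111111111111111111
  ~b = 11111111000000001111111100000000
  ~c = 11110000111100001111000011110000
  (~c & a) = 00000000000000001111000011110000
  ~e = 10101010101010101010101010101010
  ((~c & a) | ~e) = 10101010101010101111101011111010
  (((~c & a) | ~e) | d) = 10111011101110111111101111111011
  (~b | (((~c & a) | ~e) | d)) = 11111111101110111111111111111011
  ((d | a) & (~b | (((~c & a) | ~e) | d))) = 00110011001100111111111111111011
  (((d | a) & (~b | (((~c & a) | ~e) | d))) & e) = 00010001000100010101010101010001

(((d | a) & (~b | (((~c & a) | ~e) | d))) & e)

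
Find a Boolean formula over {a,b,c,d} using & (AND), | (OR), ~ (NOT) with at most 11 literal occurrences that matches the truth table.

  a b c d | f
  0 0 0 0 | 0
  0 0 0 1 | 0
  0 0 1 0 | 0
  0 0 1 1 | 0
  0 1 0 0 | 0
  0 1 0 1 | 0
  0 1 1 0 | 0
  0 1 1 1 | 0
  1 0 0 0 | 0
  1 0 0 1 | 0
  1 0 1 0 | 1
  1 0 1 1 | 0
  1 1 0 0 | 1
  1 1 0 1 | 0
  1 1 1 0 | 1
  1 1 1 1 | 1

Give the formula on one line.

  ~d = 1010101010101010
  (~d & b) = 0000101000001010
  (a & (~d & b)) = 0000000000001010
  (a & c) = 0000000000110011
  ((a & (~d & b)) | (a & c)) = 0000000000111011
  (b | c) = 0011111100111111
  (~d | b) = 1010111110101111
  ((b | c) & (~d | b)) = 0010111100101111
  (((a & (~d & b)) | (a & c)) & ((b | c) & (~d | b))) = 0000000000101011

(((a & (~d & b)) | (a & c)) & ((b | c) & (~d | b)))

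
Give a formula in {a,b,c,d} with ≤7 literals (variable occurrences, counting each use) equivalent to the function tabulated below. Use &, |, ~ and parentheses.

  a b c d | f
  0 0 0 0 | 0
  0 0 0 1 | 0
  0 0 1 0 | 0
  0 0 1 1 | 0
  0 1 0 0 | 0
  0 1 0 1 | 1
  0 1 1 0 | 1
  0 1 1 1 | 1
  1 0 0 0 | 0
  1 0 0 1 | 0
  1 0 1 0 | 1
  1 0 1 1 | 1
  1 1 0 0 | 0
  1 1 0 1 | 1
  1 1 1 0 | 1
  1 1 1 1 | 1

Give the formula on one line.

((((b & d) | c) & b) | (c & a))

  (b & d) = 0000010100000101
  ((b & d) | c) = 0011011100110111
  (((b & d) | c) & b) = 0000011100000111
  (c & a) = 0000000000110011
  ((((b & d) | c) & b) | (c & a)) = 0000011100110111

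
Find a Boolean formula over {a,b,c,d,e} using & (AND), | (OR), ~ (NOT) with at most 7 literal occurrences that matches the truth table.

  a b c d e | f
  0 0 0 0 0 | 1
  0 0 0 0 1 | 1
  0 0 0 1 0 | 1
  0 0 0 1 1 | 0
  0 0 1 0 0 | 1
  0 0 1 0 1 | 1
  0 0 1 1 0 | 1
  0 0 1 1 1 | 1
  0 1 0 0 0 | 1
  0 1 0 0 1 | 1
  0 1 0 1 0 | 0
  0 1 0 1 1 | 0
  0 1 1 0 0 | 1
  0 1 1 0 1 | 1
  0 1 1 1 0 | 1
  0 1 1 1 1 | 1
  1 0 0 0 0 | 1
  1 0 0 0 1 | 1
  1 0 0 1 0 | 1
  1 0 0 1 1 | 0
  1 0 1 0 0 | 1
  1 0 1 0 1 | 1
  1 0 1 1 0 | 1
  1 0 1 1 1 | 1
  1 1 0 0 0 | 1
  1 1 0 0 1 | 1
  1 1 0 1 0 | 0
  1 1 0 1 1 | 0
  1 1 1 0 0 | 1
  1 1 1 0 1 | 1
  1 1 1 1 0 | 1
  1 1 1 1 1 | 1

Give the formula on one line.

((d & c) | (~d | (((c & ~b) | ~e) & ~b)))

  (d & c) = 00000011000000110000001100000011
  ~d = 11001100110011001100110011001100
  ~b = 11111111000000001111111100000000
  (c & ~b) = 00001111000000000000111100000000
  ~e = 10101010101010101010101010101010
  ((c & ~b) | ~e) = 10101111101010101010111110101010
  (((c & ~b) | ~e) & ~b) = 10101111000000001010111100000000
  (~d | (((c & ~b) | ~e) & ~b)) = 11101111110011001110111111001100
  ((d & c) | (~d | (((c & ~b) | ~e) & ~b))) = 11101111110011111110111111001111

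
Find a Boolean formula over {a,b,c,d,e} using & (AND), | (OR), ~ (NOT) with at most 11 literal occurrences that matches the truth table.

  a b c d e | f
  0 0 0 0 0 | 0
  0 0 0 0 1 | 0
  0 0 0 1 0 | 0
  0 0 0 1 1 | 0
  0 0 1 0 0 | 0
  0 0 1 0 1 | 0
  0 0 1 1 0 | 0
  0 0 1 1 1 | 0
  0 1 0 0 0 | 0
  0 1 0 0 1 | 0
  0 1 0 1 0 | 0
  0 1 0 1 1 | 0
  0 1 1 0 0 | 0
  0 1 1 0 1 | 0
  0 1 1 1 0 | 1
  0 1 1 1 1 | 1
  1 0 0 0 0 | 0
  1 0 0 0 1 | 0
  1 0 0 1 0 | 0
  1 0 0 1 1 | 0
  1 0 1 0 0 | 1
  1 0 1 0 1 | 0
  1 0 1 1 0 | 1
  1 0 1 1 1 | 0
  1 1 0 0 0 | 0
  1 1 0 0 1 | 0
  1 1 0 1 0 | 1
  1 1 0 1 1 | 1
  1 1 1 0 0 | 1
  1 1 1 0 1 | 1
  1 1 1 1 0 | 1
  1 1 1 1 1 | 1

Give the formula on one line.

  ~e = 10101010101010101010101010101010
  (~e | b) = 10101010111111111010101011111111
  (a & b) = 00000000000000000000000011111111
  ((a & b) | c) = 00001111000011110000111111111111
  (d & b) = 00000000001100110000000000110011
  (((a & b) | c) & (d & b)) = 00000000000000110000000000110011
  (c & a) = 00000000000000000000111100001111
  ((((a & b) | c) & (d & b)) | (c & a)) = 00000000000000110000111100111111
  ((~e | b) & ((((a & b) | c) & (d & b)) | (c & a))) = 00000000000000110000101000111111

((~e | b) & ((((a & b) | c) & (d & b)) | (c & a)))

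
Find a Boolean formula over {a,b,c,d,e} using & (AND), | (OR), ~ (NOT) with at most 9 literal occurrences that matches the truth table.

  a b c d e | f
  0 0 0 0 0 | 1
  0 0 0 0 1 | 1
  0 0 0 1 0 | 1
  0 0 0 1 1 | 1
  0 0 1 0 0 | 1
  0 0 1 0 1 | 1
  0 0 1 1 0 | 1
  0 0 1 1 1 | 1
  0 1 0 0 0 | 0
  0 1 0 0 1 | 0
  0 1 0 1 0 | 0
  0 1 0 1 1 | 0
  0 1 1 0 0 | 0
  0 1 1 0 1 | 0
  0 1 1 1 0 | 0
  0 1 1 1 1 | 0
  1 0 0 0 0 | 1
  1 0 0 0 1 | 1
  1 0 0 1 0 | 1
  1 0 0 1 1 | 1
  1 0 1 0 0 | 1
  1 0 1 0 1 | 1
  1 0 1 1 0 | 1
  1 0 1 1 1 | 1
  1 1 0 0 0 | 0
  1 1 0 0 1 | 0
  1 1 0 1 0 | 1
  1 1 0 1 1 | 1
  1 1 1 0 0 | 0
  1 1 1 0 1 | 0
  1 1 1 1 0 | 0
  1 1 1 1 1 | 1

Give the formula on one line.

  ~c = 11110000111100001111000011110000
  (e | ~c) = 11110101111101011111010111110101
  (d & (e | ~c)) = 00110001001100010011000100110001
  (a & (d & (e | ~c))) = 00000000000000000011000100110001
  (b & (a & (d & (e | ~c)))) = 00000000000000000000000000110001
  ~b = 11111111000000001111111100000000
  ((b & (a & (d & (e | ~c)))) | ~b) = 11111111000000001111111100110001

((b & (a & (d & (e | ~c)))) | ~b)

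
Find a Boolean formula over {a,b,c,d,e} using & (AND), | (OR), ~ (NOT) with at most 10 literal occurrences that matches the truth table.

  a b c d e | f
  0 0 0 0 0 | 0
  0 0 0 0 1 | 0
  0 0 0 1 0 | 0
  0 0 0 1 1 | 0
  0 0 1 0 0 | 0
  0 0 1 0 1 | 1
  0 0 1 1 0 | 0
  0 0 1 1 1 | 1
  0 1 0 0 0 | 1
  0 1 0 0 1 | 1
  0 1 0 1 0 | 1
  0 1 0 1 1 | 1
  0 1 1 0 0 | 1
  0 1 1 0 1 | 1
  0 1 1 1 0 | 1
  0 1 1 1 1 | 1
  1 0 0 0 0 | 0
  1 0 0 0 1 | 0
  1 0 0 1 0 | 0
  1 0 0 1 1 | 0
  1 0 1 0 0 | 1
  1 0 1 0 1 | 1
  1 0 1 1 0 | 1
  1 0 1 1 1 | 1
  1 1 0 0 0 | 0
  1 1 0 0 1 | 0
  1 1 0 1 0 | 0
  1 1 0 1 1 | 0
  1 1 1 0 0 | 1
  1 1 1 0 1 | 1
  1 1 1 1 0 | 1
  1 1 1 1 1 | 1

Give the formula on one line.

  (c | b) = 00001111111111110000111111111111
  ~a = 11111111111111110000000000000000
  (~a | c) = 11111111111111110000111100001111
  ((c | b) & (~a | c)) = 00001111111111110000111100001111
  (e | b) = 01010101111111110101010111111111
  (a | (e | b)) = 01010101111111111111111111111111
  (((c | b) & (~a | c)) & (a | (e | b))) = 00000101111111110000111100001111

(((c | b) & (~a | c)) & (a | (e | b)))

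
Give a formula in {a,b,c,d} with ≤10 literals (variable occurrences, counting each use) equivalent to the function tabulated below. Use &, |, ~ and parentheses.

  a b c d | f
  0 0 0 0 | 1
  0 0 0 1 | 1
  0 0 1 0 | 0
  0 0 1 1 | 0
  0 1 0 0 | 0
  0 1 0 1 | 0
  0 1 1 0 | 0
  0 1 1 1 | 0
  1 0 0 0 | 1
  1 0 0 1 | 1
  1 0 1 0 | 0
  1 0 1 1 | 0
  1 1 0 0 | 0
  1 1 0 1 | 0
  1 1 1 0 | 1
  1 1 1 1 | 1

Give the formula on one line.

  ~c = 1100110011001100
  (b | ~c) = 1100111111001111
  ~b = 1111000011110000
  (a | ~b) = 1111000011111111
  ((a | ~b) & c) = 0011000000110011
  (((a | ~b) & c) | ~b) = 1111000011110011
  ((((a | ~b) & c) | ~b) & c) = 0011000000110011
  (((((a | ~b) & c) | ~b) & c) | ~b) = 1111000011110011
  ((b | ~c) & (((((a | ~b) & c) | ~b) & c) | ~b)) = 1100000011000011

((b | ~c) & (((((a | ~b) & c) | ~b) & c) | ~b))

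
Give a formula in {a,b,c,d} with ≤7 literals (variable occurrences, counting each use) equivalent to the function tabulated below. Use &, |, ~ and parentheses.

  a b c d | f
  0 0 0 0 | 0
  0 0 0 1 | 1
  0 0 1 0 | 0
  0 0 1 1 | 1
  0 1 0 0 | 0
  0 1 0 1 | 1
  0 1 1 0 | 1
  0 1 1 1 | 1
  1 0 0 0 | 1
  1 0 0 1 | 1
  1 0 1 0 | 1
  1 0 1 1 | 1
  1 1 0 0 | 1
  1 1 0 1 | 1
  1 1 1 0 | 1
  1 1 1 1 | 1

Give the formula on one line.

(a | (d | (~d & (b & c))))

  ~d = 1010101010101010
  (b & c) = 0000001100000011
  (~d & (b & c)) = 0000001000000010
  (d | (~d & (b & c))) = 0101011101010111
  (a | (d | (~d & (b & c)))) = 0101011111111111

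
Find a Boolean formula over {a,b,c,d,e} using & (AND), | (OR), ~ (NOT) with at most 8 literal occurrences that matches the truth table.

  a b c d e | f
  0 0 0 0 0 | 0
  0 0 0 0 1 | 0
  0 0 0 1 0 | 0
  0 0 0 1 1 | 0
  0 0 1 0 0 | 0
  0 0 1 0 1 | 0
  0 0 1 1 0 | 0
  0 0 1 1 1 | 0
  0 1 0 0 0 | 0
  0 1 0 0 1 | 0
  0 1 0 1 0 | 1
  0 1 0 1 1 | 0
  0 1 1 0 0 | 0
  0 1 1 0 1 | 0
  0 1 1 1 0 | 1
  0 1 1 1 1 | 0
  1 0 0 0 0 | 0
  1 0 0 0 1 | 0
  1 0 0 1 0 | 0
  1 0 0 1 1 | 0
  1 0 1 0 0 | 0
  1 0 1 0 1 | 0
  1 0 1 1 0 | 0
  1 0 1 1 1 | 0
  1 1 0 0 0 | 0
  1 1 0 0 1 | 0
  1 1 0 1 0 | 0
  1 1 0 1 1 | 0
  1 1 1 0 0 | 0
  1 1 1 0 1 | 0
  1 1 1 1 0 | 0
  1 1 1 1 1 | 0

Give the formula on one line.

  ~e = 10101010101010101010101010101010
  (e | b) = 01010101111111110101010111111111
  (~e & (e | b)) = 00000000101010100000000010101010
  ~a = 11111111111111110000000000000000
  ((~e & (e | b)) & ~a) = 00000000101010100000000000000000
  (~a | e) = 11111111111111110101010101010101
  (d & (~a | e)) = 00110011001100110001000100010001
  (((~e & (e | b)) & ~a) & (d & (~a | e))) = 00000000001000100000000000000000

(((~e & (e | b)) & ~a) & (d & (~a | e)))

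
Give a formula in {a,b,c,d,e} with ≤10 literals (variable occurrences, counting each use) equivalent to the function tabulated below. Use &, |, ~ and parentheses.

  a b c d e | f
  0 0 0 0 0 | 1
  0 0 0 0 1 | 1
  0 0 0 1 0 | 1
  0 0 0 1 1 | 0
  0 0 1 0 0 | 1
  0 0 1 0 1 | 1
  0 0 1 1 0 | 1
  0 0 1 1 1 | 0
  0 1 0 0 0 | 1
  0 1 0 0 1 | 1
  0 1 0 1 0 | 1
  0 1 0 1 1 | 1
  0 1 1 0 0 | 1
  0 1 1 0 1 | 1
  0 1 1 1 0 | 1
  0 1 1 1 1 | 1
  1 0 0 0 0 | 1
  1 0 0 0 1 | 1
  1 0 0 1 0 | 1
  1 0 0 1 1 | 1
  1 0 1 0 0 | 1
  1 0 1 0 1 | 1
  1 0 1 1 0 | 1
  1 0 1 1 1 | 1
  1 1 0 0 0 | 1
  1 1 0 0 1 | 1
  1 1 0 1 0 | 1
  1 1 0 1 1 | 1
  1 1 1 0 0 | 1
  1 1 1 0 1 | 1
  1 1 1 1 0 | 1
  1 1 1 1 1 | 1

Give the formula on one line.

  (b | a) = 00000000111111111111111111111111
  ((b | a) & d) = 00000000001100110011001100110011
  ~e = 10101010101010101010101010101010
  ~d = 11001100110011001100110011001100
  (~d & b) = 00000000110011000000000011001100
  (~e | (~d & b)) = 10101010111011101010101011101110
  (((b | a) & d) | (~e | (~d & b))) = 10101010111111111011101111111111
  ((((b | a) & d) | (~e | (~d & b))) | ~d) = 11101110111111111111111111111111

((((b | a) & d) | (~e | (~d & b))) | ~d)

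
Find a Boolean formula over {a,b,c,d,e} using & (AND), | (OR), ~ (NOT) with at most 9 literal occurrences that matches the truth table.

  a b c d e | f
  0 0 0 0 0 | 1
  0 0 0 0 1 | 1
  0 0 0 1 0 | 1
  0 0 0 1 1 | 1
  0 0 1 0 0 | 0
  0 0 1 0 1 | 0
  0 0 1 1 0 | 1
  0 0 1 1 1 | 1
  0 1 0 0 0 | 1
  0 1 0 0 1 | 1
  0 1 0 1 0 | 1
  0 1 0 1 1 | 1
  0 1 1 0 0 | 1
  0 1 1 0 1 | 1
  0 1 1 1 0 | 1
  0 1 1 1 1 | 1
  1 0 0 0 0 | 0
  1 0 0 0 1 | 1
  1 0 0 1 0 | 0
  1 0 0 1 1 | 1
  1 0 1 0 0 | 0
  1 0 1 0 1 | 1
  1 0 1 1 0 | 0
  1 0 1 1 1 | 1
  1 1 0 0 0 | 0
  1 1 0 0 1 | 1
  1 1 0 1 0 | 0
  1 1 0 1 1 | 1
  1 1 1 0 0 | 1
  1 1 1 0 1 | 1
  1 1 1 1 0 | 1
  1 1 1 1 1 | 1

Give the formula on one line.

  (c & b) = 00000000000011110000000000001111
  ~a = 11111111111111110000000000000000
  (e | ~a) = 11111111111111110101010101010101
  (a | b) = 00000000111111111111111111111111
  ~c = 11110000111100001111000011110000
  (d | ~c) = 11110011111100111111001111110011
  ((a | b) | (d | ~c)) = 11110011111111111111111111111111
  ((e | ~a) & ((a | b) | (d | ~c))) = 11110011111111110101010101010101
  ((c & b) | ((e | ~a) & ((a | b) | (d | ~c)))) = 11110011111111110101010101011111

((c & b) | ((e | ~a) & ((a | b) | (d | ~c))))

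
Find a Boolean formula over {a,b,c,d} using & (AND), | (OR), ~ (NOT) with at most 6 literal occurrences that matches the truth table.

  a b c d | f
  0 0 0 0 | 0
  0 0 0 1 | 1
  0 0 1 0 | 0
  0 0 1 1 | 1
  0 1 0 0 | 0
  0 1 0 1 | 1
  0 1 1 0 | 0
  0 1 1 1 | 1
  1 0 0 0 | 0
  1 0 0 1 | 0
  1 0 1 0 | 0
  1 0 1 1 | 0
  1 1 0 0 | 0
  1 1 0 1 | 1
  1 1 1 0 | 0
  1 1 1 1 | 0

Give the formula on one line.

((d & ~a) | ((~c & d) & (c | b)))

  ~a = 1111111100000000
  (d & ~a) = 0101010100000000
  ~c = 1100110011001100
  (~c & d) = 0100010001000100
  (c | b) = 0011111100111111
  ((~c & d) & (c | b)) = 0000010000000100
  ((d & ~a) | ((~c & d) & (c | b))) = 0101010100000100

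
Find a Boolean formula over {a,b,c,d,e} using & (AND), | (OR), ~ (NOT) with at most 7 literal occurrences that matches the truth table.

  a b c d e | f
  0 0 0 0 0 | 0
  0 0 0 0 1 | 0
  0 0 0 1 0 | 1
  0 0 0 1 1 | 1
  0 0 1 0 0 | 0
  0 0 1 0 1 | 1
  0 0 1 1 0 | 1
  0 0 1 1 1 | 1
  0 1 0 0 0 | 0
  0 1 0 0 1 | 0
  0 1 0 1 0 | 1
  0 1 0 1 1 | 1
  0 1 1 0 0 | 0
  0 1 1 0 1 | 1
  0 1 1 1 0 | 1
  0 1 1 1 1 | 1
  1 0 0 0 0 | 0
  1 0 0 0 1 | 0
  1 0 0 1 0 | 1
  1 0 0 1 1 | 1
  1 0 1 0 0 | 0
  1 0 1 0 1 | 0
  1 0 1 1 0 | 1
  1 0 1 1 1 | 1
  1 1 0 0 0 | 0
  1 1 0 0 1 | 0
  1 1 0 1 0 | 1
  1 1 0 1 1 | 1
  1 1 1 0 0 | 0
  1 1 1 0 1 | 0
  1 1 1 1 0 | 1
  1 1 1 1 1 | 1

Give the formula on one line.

  ~d = 11001100110011001100110011001100
  ~a = 11111111111111110000000000000000
  ~c = 11110000111100001111000011110000
  (b & ~c) = 00000000111100000000000011110000
  (~a | (b & ~c)) = 11111111111111110000000011110000
  (e & (~a | (b & ~c))) = 01010101010101010000000001010000
  (~d & (e & (~a | (b & ~c)))) = 01000100010001000000000001000000
  ((~d & (e & (~a | (b & ~c)))) & c) = 00000100000001000000000000000000
  (((~d & (e & (~a | (b & ~c)))) & c) | d) = 00110111001101110011001100110011

(((~d & (e & (~a | (b & ~c)))) & c) | d)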